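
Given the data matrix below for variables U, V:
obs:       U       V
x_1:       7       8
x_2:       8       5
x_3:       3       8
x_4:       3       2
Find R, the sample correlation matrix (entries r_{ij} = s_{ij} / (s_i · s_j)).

Step 1 — column means:
  mean(U) = (7 + 8 + 3 + 3) / 4 = 21/4 = 5.25
  mean(V) = (8 + 5 + 8 + 2) / 4 = 23/4 = 5.75

Step 2 — sample variances and covariances s[i,j] = (1/(n-1)) · Σ_k (x_{k,i} - mean_i) · (x_{k,j} - mean_j), with n-1 = 3:
  s[U,U] = ((1.75)·(1.75) + (2.75)·(2.75) + (-2.25)·(-2.25) + (-2.25)·(-2.25)) / 3 = 20.75/3 = 6.9167
  s[U,V] = ((1.75)·(2.25) + (2.75)·(-0.75) + (-2.25)·(2.25) + (-2.25)·(-3.75)) / 3 = 5.25/3 = 1.75
  s[V,V] = ((2.25)·(2.25) + (-0.75)·(-0.75) + (2.25)·(2.25) + (-3.75)·(-3.75)) / 3 = 24.75/3 = 8.25
  Sample standard deviations s_i = √(s[i,i]):
  s(U) = √(6.9167) = 2.63
  s(V) = √(8.25) = 2.8723

Step 3 — r_{ij} = s_{ij} / (s_i · s_j):
  r[U,U] = 1 (diagonal).
  r[U,V] = 1.75 / (2.63 · 2.8723) = 1.75 / 7.554 = 0.2317
  r[V,V] = 1 (diagonal).

R is symmetric with unit diagonal. Assembling:

R = [[1, 0.2317],
 [0.2317, 1]]


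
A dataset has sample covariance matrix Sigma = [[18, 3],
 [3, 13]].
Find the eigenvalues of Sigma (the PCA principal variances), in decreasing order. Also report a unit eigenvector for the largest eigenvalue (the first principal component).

Step 1 — characteristic polynomial of 2×2 Sigma:
  det(Sigma - λI) = λ² - trace · λ + det = 0.
  trace = 18 + 13 = 31, det = 18·13 - (3)² = 225.
Step 2 — discriminant:
  Δ = trace² - 4·det = 961 - 900 = 61.
Step 3 — eigenvalues:
  λ = (trace ± √Δ)/2 = (31 ± 7.8102)/2,
  λ_1 = 19.4051,  λ_2 = 11.5949.

Step 4 — unit eigenvector for λ_1: solve (Sigma - λ_1 I)v = 0. First row:
  (18 - 19.4051)·v_x + (3)·v_y = 0, i.e. (-1.4051)·v_x + (3)·v_y = 0,
  so v ∝ (b, λ_1 - a) = (3, 1.4051) = u.
  ||u|| = √((3)² + (1.4051)²) = √(10.9744) ≈ 3.3128,
  v_1 = u/||u|| ≈ (0.9056, 0.4242) (||v_1|| = 1).

λ_1 = 19.4051,  λ_2 = 11.5949;  v_1 ≈ (0.9056, 0.4242)


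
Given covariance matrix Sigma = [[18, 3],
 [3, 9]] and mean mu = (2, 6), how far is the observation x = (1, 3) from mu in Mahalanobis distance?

Step 1 — centre the observation: (x - mu) = (-1, -3).

Step 2 — invert Sigma. det(Sigma) = 18·9 - (3)² = 153.
  Sigma^{-1} = (1/det) · [[d, -b], [-b, a]] = [[0.0588, -0.0196],
 [-0.0196, 0.1176]].

Step 3 — form the quadratic (x - mu)^T · Sigma^{-1} · (x - mu):
  Sigma^{-1} · (x - mu) = (0, -0.3333).
  (x - mu)^T · [Sigma^{-1} · (x - mu)] = (-1)·(0) + (-3)·(-0.3333) = 1.

Step 4 — take square root: d = √(1) ≈ 1.

d(x, mu) = √(1) ≈ 1


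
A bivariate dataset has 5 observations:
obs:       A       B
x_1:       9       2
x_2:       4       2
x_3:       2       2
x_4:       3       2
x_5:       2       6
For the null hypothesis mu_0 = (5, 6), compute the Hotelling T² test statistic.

Step 1 — sample mean vector:
  mean(A) = (9 + 4 + 2 + 3 + 2) / 5 = 20/5 = 4
  mean(B) = (2 + 2 + 2 + 2 + 6) / 5 = 14/5 = 2.8
  x̄ = (4, 2.8),  deviation x̄ - mu_0 = (4, 2.8) - (5, 6) = (-1, -3.2).

Step 2 — sample covariance matrix, S[i,j] = (1/(n-1)) · Σ_k (x_{k,i} - mean_i) · (x_{k,j} - mean_j), divisor n-1 = 4:
  S[A,A] = ((5)·(5) + (0)·(0) + (-2)·(-2) + (-1)·(-1) + (-2)·(-2)) / 4 = 34/4 = 8.5
  S[A,B] = ((5)·(-0.8) + (0)·(-0.8) + (-2)·(-0.8) + (-1)·(-0.8) + (-2)·(3.2)) / 4 = -8/4 = -2
  S[B,B] = ((-0.8)·(-0.8) + (-0.8)·(-0.8) + (-0.8)·(-0.8) + (-0.8)·(-0.8) + (3.2)·(3.2)) / 4 = 12.8/4 = 3.2
  S = [[8.5, -2],
 [-2, 3.2]].

Step 3 — invert S. det(S) = 8.5·3.2 - (-2)² = 23.2.
  S^{-1} = (1/det) · [[d, -b], [-b, a]] = [[0.1379, 0.0862],
 [0.0862, 0.3664]].

Step 4 — quadratic form (x̄ - mu_0)^T · S^{-1} · (x̄ - mu_0):
  S^{-1} · (x̄ - mu_0) = (-0.4138, -1.2586),
  (x̄ - mu_0)^T · [...] = (-1)·(-0.4138) + (-3.2)·(-1.2586) = 4.4414.

Step 5 — scale by n: T² = 5 · 4.4414 = 22.2069.

T² ≈ 22.2069


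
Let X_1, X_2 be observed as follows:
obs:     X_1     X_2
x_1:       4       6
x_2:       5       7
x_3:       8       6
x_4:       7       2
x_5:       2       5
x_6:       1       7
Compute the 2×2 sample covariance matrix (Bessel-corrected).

Step 1 — column means:
  mean(X_1) = (4 + 5 + 8 + 7 + 2 + 1) / 6 = 27/6 = 4.5
  mean(X_2) = (6 + 7 + 6 + 2 + 5 + 7) / 6 = 33/6 = 5.5

Step 2 — sample covariance S[i,j] = (1/(n-1)) · Σ_k (x_{k,i} - mean_i) · (x_{k,j} - mean_j), with n-1 = 5.
  S[X_1,X_1] = ((-0.5)·(-0.5) + (0.5)·(0.5) + (3.5)·(3.5) + (2.5)·(2.5) + (-2.5)·(-2.5) + (-3.5)·(-3.5)) / 5 = 37.5/5 = 7.5
  S[X_1,X_2] = ((-0.5)·(0.5) + (0.5)·(1.5) + (3.5)·(0.5) + (2.5)·(-3.5) + (-2.5)·(-0.5) + (-3.5)·(1.5)) / 5 = -10.5/5 = -2.1
  S[X_2,X_2] = ((0.5)·(0.5) + (1.5)·(1.5) + (0.5)·(0.5) + (-3.5)·(-3.5) + (-0.5)·(-0.5) + (1.5)·(1.5)) / 5 = 17.5/5 = 3.5

S is symmetric (S[j,i] = S[i,j]). Assembling:

S = [[7.5, -2.1],
 [-2.1, 3.5]]


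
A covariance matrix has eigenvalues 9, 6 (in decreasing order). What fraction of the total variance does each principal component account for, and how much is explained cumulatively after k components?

Step 1 — total variance = trace(Sigma) = Σ λ_i = 9 + 6 = 15.

Step 2 — fraction explained by component i = λ_i / Σ λ:
  PC1: 9/15 = 0.6
  PC2: 6/15 = 0.4

Step 3 — cumulative fraction after k components = (λ_1 + ... + λ_k) / Σ λ:
  k = 1: 9/15 = 0.6
  k = 2: (9 + 6)/15 = 15/15 = 1

Summary (fraction, with percent):

explained: PC1 0.6 (60%), PC2 0.4 (40%);  cumulative: 0.6, 1


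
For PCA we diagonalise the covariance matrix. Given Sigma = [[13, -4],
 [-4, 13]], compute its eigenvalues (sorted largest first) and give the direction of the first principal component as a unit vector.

Step 1 — characteristic polynomial of 2×2 Sigma:
  det(Sigma - λI) = λ² - trace · λ + det = 0.
  trace = 13 + 13 = 26, det = 13·13 - (-4)² = 153.
Step 2 — discriminant:
  Δ = trace² - 4·det = 676 - 612 = 64.
Step 3 — eigenvalues:
  λ = (trace ± √Δ)/2 = (26 ± 8)/2,
  λ_1 = 17,  λ_2 = 9.

Step 4 — unit eigenvector for λ_1: solve (Sigma - λ_1 I)v = 0. First row:
  (13 - 17)·v_x + (-4)·v_y = 0, i.e. (-4)·v_x + (-4)·v_y = 0,
  so v ∝ (b, λ_1 - a) = (-4, 4); multiply by -1 so the first entry is positive: u = (4, -4).
  ||u|| = √((4)² + (-4)²) = √(32) ≈ 5.6569,
  v_1 = u/||u|| ≈ (0.7071, -0.7071) (||v_1|| = 1).

λ_1 = 17,  λ_2 = 9;  v_1 ≈ (0.7071, -0.7071)


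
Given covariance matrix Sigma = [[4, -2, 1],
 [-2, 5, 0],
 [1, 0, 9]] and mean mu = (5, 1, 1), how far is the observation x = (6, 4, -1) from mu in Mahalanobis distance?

Step 1 — centre the observation: (x - mu) = (1, 3, -2).

Step 2 — invert Sigma (cofactor / det for 3×3, or solve directly):
  Sigma^{-1} = [[0.3237, 0.1295, -0.036],
 [0.1295, 0.2518, -0.0144],
 [-0.036, -0.0144, 0.1151]].

Step 3 — form the quadratic (x - mu)^T · Sigma^{-1} · (x - mu):
  Sigma^{-1} · (x - mu) = (0.7842, 0.9137, -0.3094).
  (x - mu)^T · [Sigma^{-1} · (x - mu)] = (1)·(0.7842) + (3)·(0.9137) + (-2)·(-0.3094) = 4.1439.

Step 4 — take square root: d = √(4.1439) ≈ 2.0357.

d(x, mu) = √(4.1439) ≈ 2.0357


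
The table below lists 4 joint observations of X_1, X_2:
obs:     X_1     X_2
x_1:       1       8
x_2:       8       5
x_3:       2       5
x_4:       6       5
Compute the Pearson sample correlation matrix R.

Step 1 — column means:
  mean(X_1) = (1 + 8 + 2 + 6) / 4 = 17/4 = 4.25
  mean(X_2) = (8 + 5 + 5 + 5) / 4 = 23/4 = 5.75

Step 2 — sample variances and covariances s[i,j] = (1/(n-1)) · Σ_k (x_{k,i} - mean_i) · (x_{k,j} - mean_j), with n-1 = 3:
  s[X_1,X_1] = ((-3.25)·(-3.25) + (3.75)·(3.75) + (-2.25)·(-2.25) + (1.75)·(1.75)) / 3 = 32.75/3 = 10.9167
  s[X_1,X_2] = ((-3.25)·(2.25) + (3.75)·(-0.75) + (-2.25)·(-0.75) + (1.75)·(-0.75)) / 3 = -9.75/3 = -3.25
  s[X_2,X_2] = ((2.25)·(2.25) + (-0.75)·(-0.75) + (-0.75)·(-0.75) + (-0.75)·(-0.75)) / 3 = 6.75/3 = 2.25
  Sample standard deviations s_i = √(s[i,i]):
  s(X_1) = √(10.9167) = 3.304
  s(X_2) = √(2.25) = 1.5

Step 3 — r_{ij} = s_{ij} / (s_i · s_j):
  r[X_1,X_1] = 1 (diagonal).
  r[X_1,X_2] = -3.25 / (3.304 · 1.5) = -3.25 / 4.9561 = -0.6558
  r[X_2,X_2] = 1 (diagonal).

R is symmetric with unit diagonal. Assembling:

R = [[1, -0.6558],
 [-0.6558, 1]]


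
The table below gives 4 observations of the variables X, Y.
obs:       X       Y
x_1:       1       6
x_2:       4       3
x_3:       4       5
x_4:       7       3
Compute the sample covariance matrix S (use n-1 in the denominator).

Step 1 — column means:
  mean(X) = (1 + 4 + 4 + 7) / 4 = 16/4 = 4
  mean(Y) = (6 + 3 + 5 + 3) / 4 = 17/4 = 4.25

Step 2 — sample covariance S[i,j] = (1/(n-1)) · Σ_k (x_{k,i} - mean_i) · (x_{k,j} - mean_j), with n-1 = 3.
  S[X,X] = ((-3)·(-3) + (0)·(0) + (0)·(0) + (3)·(3)) / 3 = 18/3 = 6
  S[X,Y] = ((-3)·(1.75) + (0)·(-1.25) + (0)·(0.75) + (3)·(-1.25)) / 3 = -9/3 = -3
  S[Y,Y] = ((1.75)·(1.75) + (-1.25)·(-1.25) + (0.75)·(0.75) + (-1.25)·(-1.25)) / 3 = 6.75/3 = 2.25

S is symmetric (S[j,i] = S[i,j]). Assembling:

S = [[6, -3],
 [-3, 2.25]]


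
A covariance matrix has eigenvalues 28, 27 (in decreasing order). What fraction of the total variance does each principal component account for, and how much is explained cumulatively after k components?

Step 1 — total variance = trace(Sigma) = Σ λ_i = 28 + 27 = 55.

Step 2 — fraction explained by component i = λ_i / Σ λ:
  PC1: 28/55 = 0.5091
  PC2: 27/55 = 0.4909

Step 3 — cumulative fraction after k components = (λ_1 + ... + λ_k) / Σ λ:
  k = 1: 28/55 = 0.5091
  k = 2: (28 + 27)/55 = 55/55 = 1

Summary (fraction, with percent):

explained: PC1 0.5091 (50.91%), PC2 0.4909 (49.09%);  cumulative: 0.5091, 1


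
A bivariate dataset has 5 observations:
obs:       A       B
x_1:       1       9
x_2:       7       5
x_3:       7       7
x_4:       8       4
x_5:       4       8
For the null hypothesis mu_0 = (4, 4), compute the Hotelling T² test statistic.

Step 1 — sample mean vector:
  mean(A) = (1 + 7 + 7 + 8 + 4) / 5 = 27/5 = 5.4
  mean(B) = (9 + 5 + 7 + 4 + 8) / 5 = 33/5 = 6.6
  x̄ = (5.4, 6.6),  deviation x̄ - mu_0 = (5.4, 6.6) - (4, 4) = (1.4, 2.6).

Step 2 — sample covariance matrix, S[i,j] = (1/(n-1)) · Σ_k (x_{k,i} - mean_i) · (x_{k,j} - mean_j), divisor n-1 = 4:
  S[A,A] = ((-4.4)·(-4.4) + (1.6)·(1.6) + (1.6)·(1.6) + (2.6)·(2.6) + (-1.4)·(-1.4)) / 4 = 33.2/4 = 8.3
  S[A,B] = ((-4.4)·(2.4) + (1.6)·(-1.6) + (1.6)·(0.4) + (2.6)·(-2.6) + (-1.4)·(1.4)) / 4 = -21.2/4 = -5.3
  S[B,B] = ((2.4)·(2.4) + (-1.6)·(-1.6) + (0.4)·(0.4) + (-2.6)·(-2.6) + (1.4)·(1.4)) / 4 = 17.2/4 = 4.3
  S = [[8.3, -5.3],
 [-5.3, 4.3]].

Step 3 — invert S. det(S) = 8.3·4.3 - (-5.3)² = 7.6.
  S^{-1} = (1/det) · [[d, -b], [-b, a]] = [[0.5658, 0.6974],
 [0.6974, 1.0921]].

Step 4 — quadratic form (x̄ - mu_0)^T · S^{-1} · (x̄ - mu_0):
  S^{-1} · (x̄ - mu_0) = (2.6053, 3.8158),
  (x̄ - mu_0)^T · [...] = (1.4)·(2.6053) + (2.6)·(3.8158) = 13.5684.

Step 5 — scale by n: T² = 5 · 13.5684 = 67.8421.

T² ≈ 67.8421


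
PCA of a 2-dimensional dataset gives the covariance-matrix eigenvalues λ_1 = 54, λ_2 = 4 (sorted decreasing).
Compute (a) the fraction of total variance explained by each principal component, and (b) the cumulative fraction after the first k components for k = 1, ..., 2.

Step 1 — total variance = trace(Sigma) = Σ λ_i = 54 + 4 = 58.

Step 2 — fraction explained by component i = λ_i / Σ λ:
  PC1: 54/58 = 0.931
  PC2: 4/58 = 0.069

Step 3 — cumulative fraction after k components = (λ_1 + ... + λ_k) / Σ λ:
  k = 1: 54/58 = 0.931
  k = 2: (54 + 4)/58 = 58/58 = 1

Summary (fraction, with percent):

explained: PC1 0.931 (93.1%), PC2 0.069 (6.9%);  cumulative: 0.931, 1


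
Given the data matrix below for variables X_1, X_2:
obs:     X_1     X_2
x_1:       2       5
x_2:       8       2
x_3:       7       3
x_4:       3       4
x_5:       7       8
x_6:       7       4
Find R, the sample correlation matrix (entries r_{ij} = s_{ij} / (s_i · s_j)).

Step 1 — column means:
  mean(X_1) = (2 + 8 + 7 + 3 + 7 + 7) / 6 = 34/6 = 5.6667
  mean(X_2) = (5 + 2 + 3 + 4 + 8 + 4) / 6 = 26/6 = 4.3333

Step 2 — sample variances and covariances s[i,j] = (1/(n-1)) · Σ_k (x_{k,i} - mean_i) · (x_{k,j} - mean_j), with n-1 = 5:
  s[X_1,X_1] = ((-3.6667)·(-3.6667) + (2.3333)·(2.3333) + (1.3333)·(1.3333) + (-2.6667)·(-2.6667) + (1.3333)·(1.3333) + (1.3333)·(1.3333)) / 5 = 31.3333/5 = 6.2667
  s[X_1,X_2] = ((-3.6667)·(0.6667) + (2.3333)·(-2.3333) + (1.3333)·(-1.3333) + (-2.6667)·(-0.3333) + (1.3333)·(3.6667) + (1.3333)·(-0.3333)) / 5 = -4.3333/5 = -0.8667
  s[X_2,X_2] = ((0.6667)·(0.6667) + (-2.3333)·(-2.3333) + (-1.3333)·(-1.3333) + (-0.3333)·(-0.3333) + (3.6667)·(3.6667) + (-0.3333)·(-0.3333)) / 5 = 21.3333/5 = 4.2667
  Sample standard deviations s_i = √(s[i,i]):
  s(X_1) = √(6.2667) = 2.5033
  s(X_2) = √(4.2667) = 2.0656

Step 3 — r_{ij} = s_{ij} / (s_i · s_j):
  r[X_1,X_1] = 1 (diagonal).
  r[X_1,X_2] = -0.8667 / (2.5033 · 2.0656) = -0.8667 / 5.1709 = -0.1676
  r[X_2,X_2] = 1 (diagonal).

R is symmetric with unit diagonal. Assembling:

R = [[1, -0.1676],
 [-0.1676, 1]]


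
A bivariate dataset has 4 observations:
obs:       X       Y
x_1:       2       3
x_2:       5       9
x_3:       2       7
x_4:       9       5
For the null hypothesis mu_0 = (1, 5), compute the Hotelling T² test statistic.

Step 1 — sample mean vector:
  mean(X) = (2 + 5 + 2 + 9) / 4 = 18/4 = 4.5
  mean(Y) = (3 + 9 + 7 + 5) / 4 = 24/4 = 6
  x̄ = (4.5, 6),  deviation x̄ - mu_0 = (4.5, 6) - (1, 5) = (3.5, 1).

Step 2 — sample covariance matrix, S[i,j] = (1/(n-1)) · Σ_k (x_{k,i} - mean_i) · (x_{k,j} - mean_j), divisor n-1 = 3:
  S[X,X] = ((-2.5)·(-2.5) + (0.5)·(0.5) + (-2.5)·(-2.5) + (4.5)·(4.5)) / 3 = 33/3 = 11
  S[X,Y] = ((-2.5)·(-3) + (0.5)·(3) + (-2.5)·(1) + (4.5)·(-1)) / 3 = 2/3 = 0.6667
  S[Y,Y] = ((-3)·(-3) + (3)·(3) + (1)·(1) + (-1)·(-1)) / 3 = 20/3 = 6.6667
  S = [[11, 0.6667],
 [0.6667, 6.6667]].

Step 3 — invert S. det(S) = 11·6.6667 - (0.6667)² = 72.8889.
  S^{-1} = (1/det) · [[d, -b], [-b, a]] = [[0.0915, -0.0091],
 [-0.0091, 0.1509]].

Step 4 — quadratic form (x̄ - mu_0)^T · S^{-1} · (x̄ - mu_0):
  S^{-1} · (x̄ - mu_0) = (0.311, 0.1189),
  (x̄ - mu_0)^T · [...] = (3.5)·(0.311) + (1)·(0.1189) = 1.2073.

Step 5 — scale by n: T² = 4 · 1.2073 = 4.8293.

T² ≈ 4.8293


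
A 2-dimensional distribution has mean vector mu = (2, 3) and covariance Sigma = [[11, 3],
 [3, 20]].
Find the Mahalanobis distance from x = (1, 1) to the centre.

Step 1 — centre the observation: (x - mu) = (-1, -2).

Step 2 — invert Sigma. det(Sigma) = 11·20 - (3)² = 211.
  Sigma^{-1} = (1/det) · [[d, -b], [-b, a]] = [[0.0948, -0.0142],
 [-0.0142, 0.0521]].

Step 3 — form the quadratic (x - mu)^T · Sigma^{-1} · (x - mu):
  Sigma^{-1} · (x - mu) = (-0.0664, -0.09).
  (x - mu)^T · [Sigma^{-1} · (x - mu)] = (-1)·(-0.0664) + (-2)·(-0.09) = 0.2464.

Step 4 — take square root: d = √(0.2464) ≈ 0.4964.

d(x, mu) = √(0.2464) ≈ 0.4964


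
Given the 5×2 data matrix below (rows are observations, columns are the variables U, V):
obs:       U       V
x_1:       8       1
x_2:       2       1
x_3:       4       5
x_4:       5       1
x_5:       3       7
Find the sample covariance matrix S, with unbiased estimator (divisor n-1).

Step 1 — column means:
  mean(U) = (8 + 2 + 4 + 5 + 3) / 5 = 22/5 = 4.4
  mean(V) = (1 + 1 + 5 + 1 + 7) / 5 = 15/5 = 3

Step 2 — sample covariance S[i,j] = (1/(n-1)) · Σ_k (x_{k,i} - mean_i) · (x_{k,j} - mean_j), with n-1 = 4.
  S[U,U] = ((3.6)·(3.6) + (-2.4)·(-2.4) + (-0.4)·(-0.4) + (0.6)·(0.6) + (-1.4)·(-1.4)) / 4 = 21.2/4 = 5.3
  S[U,V] = ((3.6)·(-2) + (-2.4)·(-2) + (-0.4)·(2) + (0.6)·(-2) + (-1.4)·(4)) / 4 = -10/4 = -2.5
  S[V,V] = ((-2)·(-2) + (-2)·(-2) + (2)·(2) + (-2)·(-2) + (4)·(4)) / 4 = 32/4 = 8

S is symmetric (S[j,i] = S[i,j]). Assembling:

S = [[5.3, -2.5],
 [-2.5, 8]]


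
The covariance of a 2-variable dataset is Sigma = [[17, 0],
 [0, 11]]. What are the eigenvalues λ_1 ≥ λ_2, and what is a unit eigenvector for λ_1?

Step 1 — characteristic polynomial of 2×2 Sigma:
  det(Sigma - λI) = λ² - trace · λ + det = 0.
  trace = 17 + 11 = 28, det = 17·11 - (0)² = 187.
Step 2 — discriminant:
  Δ = trace² - 4·det = 784 - 748 = 36.
Step 3 — eigenvalues:
  λ = (trace ± √Δ)/2 = (28 ± 6)/2,
  λ_1 = 17,  λ_2 = 11.

Step 4 — unit eigenvector for λ_1: Sigma is diagonal, so its eigenvectors are the coordinate axes. λ_1 = 17 is the diagonal entry on the first coordinate axis, hence
  v_1 = (1, 0) (||v_1|| = 1).

λ_1 = 17,  λ_2 = 11;  v_1 ≈ (1, 0)


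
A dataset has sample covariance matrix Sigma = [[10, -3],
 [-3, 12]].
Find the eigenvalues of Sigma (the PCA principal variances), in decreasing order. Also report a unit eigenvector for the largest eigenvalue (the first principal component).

Step 1 — characteristic polynomial of 2×2 Sigma:
  det(Sigma - λI) = λ² - trace · λ + det = 0.
  trace = 10 + 12 = 22, det = 10·12 - (-3)² = 111.
Step 2 — discriminant:
  Δ = trace² - 4·det = 484 - 444 = 40.
Step 3 — eigenvalues:
  λ = (trace ± √Δ)/2 = (22 ± 6.3246)/2,
  λ_1 = 14.1623,  λ_2 = 7.8377.

Step 4 — unit eigenvector for λ_1: solve (Sigma - λ_1 I)v = 0. First row:
  (10 - 14.1623)·v_x + (-3)·v_y = 0, i.e. (-4.1623)·v_x + (-3)·v_y = 0,
  so v ∝ (b, λ_1 - a) = (-3, 4.1623); multiply by -1 so the first entry is positive: u = (3, -4.1623).
  ||u|| = √((3)² + (-4.1623)²) = √(26.3246) ≈ 5.1307,
  v_1 = u/||u|| ≈ (0.5847, -0.8112) (||v_1|| = 1).

λ_1 = 14.1623,  λ_2 = 7.8377;  v_1 ≈ (0.5847, -0.8112)


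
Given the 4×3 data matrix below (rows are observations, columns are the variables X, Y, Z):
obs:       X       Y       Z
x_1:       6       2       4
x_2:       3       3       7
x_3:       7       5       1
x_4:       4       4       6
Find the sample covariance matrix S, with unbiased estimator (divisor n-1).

Step 1 — column means:
  mean(X) = (6 + 3 + 7 + 4) / 4 = 20/4 = 5
  mean(Y) = (2 + 3 + 5 + 4) / 4 = 14/4 = 3.5
  mean(Z) = (4 + 7 + 1 + 6) / 4 = 18/4 = 4.5

Step 2 — sample covariance S[i,j] = (1/(n-1)) · Σ_k (x_{k,i} - mean_i) · (x_{k,j} - mean_j), with n-1 = 3.
  S[X,X] = ((1)·(1) + (-2)·(-2) + (2)·(2) + (-1)·(-1)) / 3 = 10/3 = 3.3333
  S[X,Y] = ((1)·(-1.5) + (-2)·(-0.5) + (2)·(1.5) + (-1)·(0.5)) / 3 = 2/3 = 0.6667
  S[X,Z] = ((1)·(-0.5) + (-2)·(2.5) + (2)·(-3.5) + (-1)·(1.5)) / 3 = -14/3 = -4.6667
  S[Y,Y] = ((-1.5)·(-1.5) + (-0.5)·(-0.5) + (1.5)·(1.5) + (0.5)·(0.5)) / 3 = 5/3 = 1.6667
  S[Y,Z] = ((-1.5)·(-0.5) + (-0.5)·(2.5) + (1.5)·(-3.5) + (0.5)·(1.5)) / 3 = -5/3 = -1.6667
  S[Z,Z] = ((-0.5)·(-0.5) + (2.5)·(2.5) + (-3.5)·(-3.5) + (1.5)·(1.5)) / 3 = 21/3 = 7

S is symmetric (S[j,i] = S[i,j]). Assembling:

S = [[3.3333, 0.6667, -4.6667],
 [0.6667, 1.6667, -1.6667],
 [-4.6667, -1.6667, 7]]


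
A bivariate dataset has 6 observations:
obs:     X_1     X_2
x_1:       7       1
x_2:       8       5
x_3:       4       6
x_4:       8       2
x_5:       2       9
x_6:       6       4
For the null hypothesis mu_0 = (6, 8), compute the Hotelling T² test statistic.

Step 1 — sample mean vector:
  mean(X_1) = (7 + 8 + 4 + 8 + 2 + 6) / 6 = 35/6 = 5.8333
  mean(X_2) = (1 + 5 + 6 + 2 + 9 + 4) / 6 = 27/6 = 4.5
  x̄ = (5.8333, 4.5),  deviation x̄ - mu_0 = (5.8333, 4.5) - (6, 8) = (-0.1667, -3.5).

Step 2 — sample covariance matrix, S[i,j] = (1/(n-1)) · Σ_k (x_{k,i} - mean_i) · (x_{k,j} - mean_j), divisor n-1 = 5:
  S[X_1,X_1] = ((1.1667)·(1.1667) + (2.1667)·(2.1667) + (-1.8333)·(-1.8333) + (2.1667)·(2.1667) + (-3.8333)·(-3.8333) + (0.1667)·(0.1667)) / 5 = 28.8333/5 = 5.7667
  S[X_1,X_2] = ((1.1667)·(-3.5) + (2.1667)·(0.5) + (-1.8333)·(1.5) + (2.1667)·(-2.5) + (-3.8333)·(4.5) + (0.1667)·(-0.5)) / 5 = -28.5/5 = -5.7
  S[X_2,X_2] = ((-3.5)·(-3.5) + (0.5)·(0.5) + (1.5)·(1.5) + (-2.5)·(-2.5) + (4.5)·(4.5) + (-0.5)·(-0.5)) / 5 = 41.5/5 = 8.3
  S = [[5.7667, -5.7],
 [-5.7, 8.3]].

Step 3 — invert S. det(S) = 5.7667·8.3 - (-5.7)² = 15.3733.
  S^{-1} = (1/det) · [[d, -b], [-b, a]] = [[0.5399, 0.3708],
 [0.3708, 0.3751]].

Step 4 — quadratic form (x̄ - mu_0)^T · S^{-1} · (x̄ - mu_0):
  S^{-1} · (x̄ - mu_0) = (-1.3877, -1.3747),
  (x̄ - mu_0)^T · [...] = (-0.1667)·(-1.3877) + (-3.5)·(-1.3747) = 5.0426.

Step 5 — scale by n: T² = 6 · 5.0426 = 30.2559.

T² ≈ 30.2559


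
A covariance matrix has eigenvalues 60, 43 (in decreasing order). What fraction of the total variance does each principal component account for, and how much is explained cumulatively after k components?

Step 1 — total variance = trace(Sigma) = Σ λ_i = 60 + 43 = 103.

Step 2 — fraction explained by component i = λ_i / Σ λ:
  PC1: 60/103 = 0.5825
  PC2: 43/103 = 0.4175

Step 3 — cumulative fraction after k components = (λ_1 + ... + λ_k) / Σ λ:
  k = 1: 60/103 = 0.5825
  k = 2: (60 + 43)/103 = 103/103 = 1

Summary (fraction, with percent):

explained: PC1 0.5825 (58.25%), PC2 0.4175 (41.75%);  cumulative: 0.5825, 1


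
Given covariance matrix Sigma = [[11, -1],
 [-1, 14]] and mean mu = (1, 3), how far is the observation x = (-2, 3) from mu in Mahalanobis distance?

Step 1 — centre the observation: (x - mu) = (-3, 0).

Step 2 — invert Sigma. det(Sigma) = 11·14 - (-1)² = 153.
  Sigma^{-1} = (1/det) · [[d, -b], [-b, a]] = [[0.0915, 0.0065],
 [0.0065, 0.0719]].

Step 3 — form the quadratic (x - mu)^T · Sigma^{-1} · (x - mu):
  Sigma^{-1} · (x - mu) = (-0.2745, -0.0196).
  (x - mu)^T · [Sigma^{-1} · (x - mu)] = (-3)·(-0.2745) + (0)·(-0.0196) = 0.8235.

Step 4 — take square root: d = √(0.8235) ≈ 0.9075.

d(x, mu) = √(0.8235) ≈ 0.9075


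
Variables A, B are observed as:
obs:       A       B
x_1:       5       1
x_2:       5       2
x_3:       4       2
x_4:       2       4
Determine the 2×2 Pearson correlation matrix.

Step 1 — column means:
  mean(A) = (5 + 5 + 4 + 2) / 4 = 16/4 = 4
  mean(B) = (1 + 2 + 2 + 4) / 4 = 9/4 = 2.25

Step 2 — sample variances and covariances s[i,j] = (1/(n-1)) · Σ_k (x_{k,i} - mean_i) · (x_{k,j} - mean_j), with n-1 = 3:
  s[A,A] = ((1)·(1) + (1)·(1) + (0)·(0) + (-2)·(-2)) / 3 = 6/3 = 2
  s[A,B] = ((1)·(-1.25) + (1)·(-0.25) + (0)·(-0.25) + (-2)·(1.75)) / 3 = -5/3 = -1.6667
  s[B,B] = ((-1.25)·(-1.25) + (-0.25)·(-0.25) + (-0.25)·(-0.25) + (1.75)·(1.75)) / 3 = 4.75/3 = 1.5833
  Sample standard deviations s_i = √(s[i,i]):
  s(A) = √(2) = 1.4142
  s(B) = √(1.5833) = 1.2583

Step 3 — r_{ij} = s_{ij} / (s_i · s_j):
  r[A,A] = 1 (diagonal).
  r[A,B] = -1.6667 / (1.4142 · 1.2583) = -1.6667 / 1.7795 = -0.9366
  r[B,B] = 1 (diagonal).

R is symmetric with unit diagonal. Assembling:

R = [[1, -0.9366],
 [-0.9366, 1]]


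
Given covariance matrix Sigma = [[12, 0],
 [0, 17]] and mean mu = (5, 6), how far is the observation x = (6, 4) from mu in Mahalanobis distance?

Step 1 — centre the observation: (x - mu) = (1, -2).

Step 2 — invert Sigma. det(Sigma) = 12·17 - (0)² = 204.
  Sigma^{-1} = (1/det) · [[d, -b], [-b, a]] = [[0.0833, 0],
 [0, 0.0588]].

Step 3 — form the quadratic (x - mu)^T · Sigma^{-1} · (x - mu):
  Sigma^{-1} · (x - mu) = (0.0833, -0.1176).
  (x - mu)^T · [Sigma^{-1} · (x - mu)] = (1)·(0.0833) + (-2)·(-0.1176) = 0.3186.

Step 4 — take square root: d = √(0.3186) ≈ 0.5645.

d(x, mu) = √(0.3186) ≈ 0.5645


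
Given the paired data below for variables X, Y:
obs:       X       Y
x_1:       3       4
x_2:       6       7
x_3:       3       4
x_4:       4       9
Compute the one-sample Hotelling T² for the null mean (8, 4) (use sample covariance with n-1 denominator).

Step 1 — sample mean vector:
  mean(X) = (3 + 6 + 3 + 4) / 4 = 16/4 = 4
  mean(Y) = (4 + 7 + 4 + 9) / 4 = 24/4 = 6
  x̄ = (4, 6),  deviation x̄ - mu_0 = (4, 6) - (8, 4) = (-4, 2).

Step 2 — sample covariance matrix, S[i,j] = (1/(n-1)) · Σ_k (x_{k,i} - mean_i) · (x_{k,j} - mean_j), divisor n-1 = 3:
  S[X,X] = ((-1)·(-1) + (2)·(2) + (-1)·(-1) + (0)·(0)) / 3 = 6/3 = 2
  S[X,Y] = ((-1)·(-2) + (2)·(1) + (-1)·(-2) + (0)·(3)) / 3 = 6/3 = 2
  S[Y,Y] = ((-2)·(-2) + (1)·(1) + (-2)·(-2) + (3)·(3)) / 3 = 18/3 = 6
  S = [[2, 2],
 [2, 6]].

Step 3 — invert S. det(S) = 2·6 - (2)² = 8.
  S^{-1} = (1/det) · [[d, -b], [-b, a]] = [[0.75, -0.25],
 [-0.25, 0.25]].

Step 4 — quadratic form (x̄ - mu_0)^T · S^{-1} · (x̄ - mu_0):
  S^{-1} · (x̄ - mu_0) = (-3.5, 1.5),
  (x̄ - mu_0)^T · [...] = (-4)·(-3.5) + (2)·(1.5) = 17.

Step 5 — scale by n: T² = 4 · 17 = 68.

T² ≈ 68


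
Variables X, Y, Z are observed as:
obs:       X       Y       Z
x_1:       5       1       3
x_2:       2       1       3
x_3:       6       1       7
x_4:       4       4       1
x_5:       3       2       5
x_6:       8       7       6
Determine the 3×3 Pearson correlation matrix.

Step 1 — column means:
  mean(X) = (5 + 2 + 6 + 4 + 3 + 8) / 6 = 28/6 = 4.6667
  mean(Y) = (1 + 1 + 1 + 4 + 2 + 7) / 6 = 16/6 = 2.6667
  mean(Z) = (3 + 3 + 7 + 1 + 5 + 6) / 6 = 25/6 = 4.1667

Step 2 — sample variances and covariances s[i,j] = (1/(n-1)) · Σ_k (x_{k,i} - mean_i) · (x_{k,j} - mean_j), with n-1 = 5:
  s[X,X] = ((0.3333)·(0.3333) + (-2.6667)·(-2.6667) + (1.3333)·(1.3333) + (-0.6667)·(-0.6667) + (-1.6667)·(-1.6667) + (3.3333)·(3.3333)) / 5 = 23.3333/5 = 4.6667
  s[X,Y] = ((0.3333)·(-1.6667) + (-2.6667)·(-1.6667) + (1.3333)·(-1.6667) + (-0.6667)·(1.3333) + (-1.6667)·(-0.6667) + (3.3333)·(4.3333)) / 5 = 16.3333/5 = 3.2667
  s[X,Z] = ((0.3333)·(-1.1667) + (-2.6667)·(-1.1667) + (1.3333)·(2.8333) + (-0.6667)·(-3.1667) + (-1.6667)·(0.8333) + (3.3333)·(1.8333)) / 5 = 13.3333/5 = 2.6667
  s[Y,Y] = ((-1.6667)·(-1.6667) + (-1.6667)·(-1.6667) + (-1.6667)·(-1.6667) + (1.3333)·(1.3333) + (-0.6667)·(-0.6667) + (4.3333)·(4.3333)) / 5 = 29.3333/5 = 5.8667
  s[Y,Z] = ((-1.6667)·(-1.1667) + (-1.6667)·(-1.1667) + (-1.6667)·(2.8333) + (1.3333)·(-3.1667) + (-0.6667)·(0.8333) + (4.3333)·(1.8333)) / 5 = 2.3333/5 = 0.4667
  s[Z,Z] = ((-1.1667)·(-1.1667) + (-1.1667)·(-1.1667) + (2.8333)·(2.8333) + (-3.1667)·(-3.1667) + (0.8333)·(0.8333) + (1.8333)·(1.8333)) / 5 = 24.8333/5 = 4.9667
  Sample standard deviations s_i = √(s[i,i]):
  s(X) = √(4.6667) = 2.1602
  s(Y) = √(5.8667) = 2.4221
  s(Z) = √(4.9667) = 2.2286

Step 3 — r_{ij} = s_{ij} / (s_i · s_j):
  r[X,X] = 1 (diagonal).
  r[X,Y] = 3.2667 / (2.1602 · 2.4221) = 3.2667 / 5.2324 = 0.6243
  r[X,Z] = 2.6667 / (2.1602 · 2.2286) = 2.6667 / 4.8143 = 0.5539
  r[Y,Y] = 1 (diagonal).
  r[Y,Z] = 0.4667 / (2.4221 · 2.2286) = 0.4667 / 5.3979 = 0.0865
  r[Z,Z] = 1 (diagonal).

R is symmetric with unit diagonal. Assembling:

R = [[1, 0.6243, 0.5539],
 [0.6243, 1, 0.0865],
 [0.5539, 0.0865, 1]]


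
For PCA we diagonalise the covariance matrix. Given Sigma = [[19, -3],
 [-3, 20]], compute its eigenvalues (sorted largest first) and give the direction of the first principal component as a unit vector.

Step 1 — characteristic polynomial of 2×2 Sigma:
  det(Sigma - λI) = λ² - trace · λ + det = 0.
  trace = 19 + 20 = 39, det = 19·20 - (-3)² = 371.
Step 2 — discriminant:
  Δ = trace² - 4·det = 1521 - 1484 = 37.
Step 3 — eigenvalues:
  λ = (trace ± √Δ)/2 = (39 ± 6.0828)/2,
  λ_1 = 22.5414,  λ_2 = 16.4586.

Step 4 — unit eigenvector for λ_1: solve (Sigma - λ_1 I)v = 0. First row:
  (19 - 22.5414)·v_x + (-3)·v_y = 0, i.e. (-3.5414)·v_x + (-3)·v_y = 0,
  so v ∝ (b, λ_1 - a) = (-3, 3.5414); multiply by -1 so the first entry is positive: u = (3, -3.5414).
  ||u|| = √((3)² + (-3.5414)²) = √(21.5414) ≈ 4.6413,
  v_1 = u/||u|| ≈ (0.6464, -0.763) (||v_1|| = 1).

λ_1 = 22.5414,  λ_2 = 16.4586;  v_1 ≈ (0.6464, -0.763)


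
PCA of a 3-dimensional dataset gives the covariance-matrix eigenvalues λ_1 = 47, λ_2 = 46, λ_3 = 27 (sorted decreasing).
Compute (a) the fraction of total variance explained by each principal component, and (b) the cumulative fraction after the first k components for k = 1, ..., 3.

Step 1 — total variance = trace(Sigma) = Σ λ_i = 47 + 46 + 27 = 120.

Step 2 — fraction explained by component i = λ_i / Σ λ:
  PC1: 47/120 = 0.3917
  PC2: 46/120 = 0.3833
  PC3: 27/120 = 0.225

Step 3 — cumulative fraction after k components = (λ_1 + ... + λ_k) / Σ λ:
  k = 1: 47/120 = 0.3917
  k = 2: (47 + 46)/120 = 93/120 = 0.775
  k = 3: (47 + 46 + 27)/120 = 120/120 = 1

Summary (fraction, with percent):

explained: PC1 0.3917 (39.17%), PC2 0.3833 (38.33%), PC3 0.225 (22.5%);  cumulative: 0.3917, 0.775, 1


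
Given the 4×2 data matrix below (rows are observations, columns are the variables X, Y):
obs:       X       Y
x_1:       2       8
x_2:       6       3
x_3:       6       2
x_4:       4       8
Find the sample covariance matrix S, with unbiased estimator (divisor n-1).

Step 1 — column means:
  mean(X) = (2 + 6 + 6 + 4) / 4 = 18/4 = 4.5
  mean(Y) = (8 + 3 + 2 + 8) / 4 = 21/4 = 5.25

Step 2 — sample covariance S[i,j] = (1/(n-1)) · Σ_k (x_{k,i} - mean_i) · (x_{k,j} - mean_j), with n-1 = 3.
  S[X,X] = ((-2.5)·(-2.5) + (1.5)·(1.5) + (1.5)·(1.5) + (-0.5)·(-0.5)) / 3 = 11/3 = 3.6667
  S[X,Y] = ((-2.5)·(2.75) + (1.5)·(-2.25) + (1.5)·(-3.25) + (-0.5)·(2.75)) / 3 = -16.5/3 = -5.5
  S[Y,Y] = ((2.75)·(2.75) + (-2.25)·(-2.25) + (-3.25)·(-3.25) + (2.75)·(2.75)) / 3 = 30.75/3 = 10.25

S is symmetric (S[j,i] = S[i,j]). Assembling:

S = [[3.6667, -5.5],
 [-5.5, 10.25]]


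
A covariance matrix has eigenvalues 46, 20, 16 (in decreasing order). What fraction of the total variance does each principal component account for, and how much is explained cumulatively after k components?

Step 1 — total variance = trace(Sigma) = Σ λ_i = 46 + 20 + 16 = 82.

Step 2 — fraction explained by component i = λ_i / Σ λ:
  PC1: 46/82 = 0.561
  PC2: 20/82 = 0.2439
  PC3: 16/82 = 0.1951

Step 3 — cumulative fraction after k components = (λ_1 + ... + λ_k) / Σ λ:
  k = 1: 46/82 = 0.561
  k = 2: (46 + 20)/82 = 66/82 = 0.8049
  k = 3: (46 + 20 + 16)/82 = 82/82 = 1

Summary (fraction, with percent):

explained: PC1 0.561 (56.1%), PC2 0.2439 (24.39%), PC3 0.1951 (19.51%);  cumulative: 0.561, 0.8049, 1


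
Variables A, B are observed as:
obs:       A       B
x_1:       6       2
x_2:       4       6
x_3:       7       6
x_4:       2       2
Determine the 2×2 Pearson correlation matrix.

Step 1 — column means:
  mean(A) = (6 + 4 + 7 + 2) / 4 = 19/4 = 4.75
  mean(B) = (2 + 6 + 6 + 2) / 4 = 16/4 = 4

Step 2 — sample variances and covariances s[i,j] = (1/(n-1)) · Σ_k (x_{k,i} - mean_i) · (x_{k,j} - mean_j), with n-1 = 3:
  s[A,A] = ((1.25)·(1.25) + (-0.75)·(-0.75) + (2.25)·(2.25) + (-2.75)·(-2.75)) / 3 = 14.75/3 = 4.9167
  s[A,B] = ((1.25)·(-2) + (-0.75)·(2) + (2.25)·(2) + (-2.75)·(-2)) / 3 = 6/3 = 2
  s[B,B] = ((-2)·(-2) + (2)·(2) + (2)·(2) + (-2)·(-2)) / 3 = 16/3 = 5.3333
  Sample standard deviations s_i = √(s[i,i]):
  s(A) = √(4.9167) = 2.2174
  s(B) = √(5.3333) = 2.3094

Step 3 — r_{ij} = s_{ij} / (s_i · s_j):
  r[A,A] = 1 (diagonal).
  r[A,B] = 2 / (2.2174 · 2.3094) = 2 / 5.1208 = 0.3906
  r[B,B] = 1 (diagonal).

R is symmetric with unit diagonal. Assembling:

R = [[1, 0.3906],
 [0.3906, 1]]


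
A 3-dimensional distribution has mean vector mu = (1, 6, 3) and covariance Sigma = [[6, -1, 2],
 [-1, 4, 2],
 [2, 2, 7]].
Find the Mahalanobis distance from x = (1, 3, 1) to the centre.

Step 1 — centre the observation: (x - mu) = (0, -3, -2).

Step 2 — invert Sigma (cofactor / det for 3×3, or solve directly):
  Sigma^{-1} = [[0.2124, 0.0973, -0.0885],
 [0.0973, 0.3363, -0.1239],
 [-0.0885, -0.1239, 0.2035]].

Step 3 — form the quadratic (x - mu)^T · Sigma^{-1} · (x - mu):
  Sigma^{-1} · (x - mu) = (-0.115, -0.7611, -0.0354).
  (x - mu)^T · [Sigma^{-1} · (x - mu)] = (0)·(-0.115) + (-3)·(-0.7611) + (-2)·(-0.0354) = 2.354.

Step 4 — take square root: d = √(2.354) ≈ 1.5343.

d(x, mu) = √(2.354) ≈ 1.5343


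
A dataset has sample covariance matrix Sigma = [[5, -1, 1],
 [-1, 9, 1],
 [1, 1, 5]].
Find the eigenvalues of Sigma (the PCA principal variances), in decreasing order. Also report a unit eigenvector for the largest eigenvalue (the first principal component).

Step 1 — characteristic polynomial p(λ) = det(λI - Sigma) = λ³ - tr·λ² + c_1·λ - det, where tr = trace, c_1 = sum of the principal 2×2 minors, det = det(Sigma):
  tr = 5 + 9 + 5 = 19,
  c_1 = (5·9 - (-1)²) + (5·5 - (1)²) + (9·5 - (1)²) = 44 + 24 + 44 = 112,
  det = 5·(9·5 - (1)²) - (-1)·((-1)·5 - (1)·(1)) + (1)·((-1)·(1) - 9·(1)) = 5·(44) - (-1)·(-6) + (1)·(-10) = 204.
  So p(λ) = λ³ - 19λ² + 112λ - 204.
Step 2 — look for an integer root (rational root theorem: any rational root is an integer divisor of 204). Testing λ = 6:
  p(6) = 216 - 684 + 672 - 204 = 0  ✓
  Dividing out (λ - 6): p(λ) = (λ - 6)(λ² - 13λ + 34).
Step 3 — remaining eigenvalues from the quadratic λ² - 13λ + 34 = 0:
  Δ = 13² - 4·34 = 169 - 136 = 33,  λ = (13 ± √33)/2 = (13 ± 5.7446)/2 ≈ 9.3723 or 3.6277.
  Sorted: λ_1 = 9.3723,  λ_2 = 6,  λ_3 = 3.6277  (check: sum = 19 = tr ✓).

Step 4 — unit eigenvector for λ_1 ≈ 9.3723: v spans the null space of (Sigma - λ_1 I), whose rows are
  r_1 = (-4.3723, -1, 1),  r_2 = (-1, -0.3723, 1),  r_3 = (1, 1, -4.3723).
  v is orthogonal to every row, so take v ∝ r_1 × r_2 = ((-1)·(1) - (1)·(-0.3723), (1)·(-1) - (-4.3723)·(1), (-4.3723)·(-0.3723) - (-1)·(-1)) ≈ (-0.6277, 3.3723, 0.6277).
  Rescale (multiply by -1 so the first nonzero entry is positive): u = (0.6277, -3.3723, -0.6277).
  ||u|| = √((0.6277)² + (-3.3723)² + (-0.6277)²) = √(12.1603) ≈ 3.4872,  v_1 = u/||u|| ≈ (0.18, -0.9671, -0.18) (||v_1|| = 1).

λ_1 = 9.3723,  λ_2 = 6,  λ_3 = 3.6277;  v_1 ≈ (0.18, -0.9671, -0.18)


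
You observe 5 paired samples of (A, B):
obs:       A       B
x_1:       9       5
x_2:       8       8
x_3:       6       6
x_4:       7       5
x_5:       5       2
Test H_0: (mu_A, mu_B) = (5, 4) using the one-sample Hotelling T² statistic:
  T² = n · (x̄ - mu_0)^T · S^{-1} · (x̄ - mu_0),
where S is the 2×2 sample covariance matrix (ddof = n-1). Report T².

Step 1 — sample mean vector:
  mean(A) = (9 + 8 + 6 + 7 + 5) / 5 = 35/5 = 7
  mean(B) = (5 + 8 + 6 + 5 + 2) / 5 = 26/5 = 5.2
  x̄ = (7, 5.2),  deviation x̄ - mu_0 = (7, 5.2) - (5, 4) = (2, 1.2).

Step 2 — sample covariance matrix, S[i,j] = (1/(n-1)) · Σ_k (x_{k,i} - mean_i) · (x_{k,j} - mean_j), divisor n-1 = 4:
  S[A,A] = ((2)·(2) + (1)·(1) + (-1)·(-1) + (0)·(0) + (-2)·(-2)) / 4 = 10/4 = 2.5
  S[A,B] = ((2)·(-0.2) + (1)·(2.8) + (-1)·(0.8) + (0)·(-0.2) + (-2)·(-3.2)) / 4 = 8/4 = 2
  S[B,B] = ((-0.2)·(-0.2) + (2.8)·(2.8) + (0.8)·(0.8) + (-0.2)·(-0.2) + (-3.2)·(-3.2)) / 4 = 18.8/4 = 4.7
  S = [[2.5, 2],
 [2, 4.7]].

Step 3 — invert S. det(S) = 2.5·4.7 - (2)² = 7.75.
  S^{-1} = (1/det) · [[d, -b], [-b, a]] = [[0.6065, -0.2581],
 [-0.2581, 0.3226]].

Step 4 — quadratic form (x̄ - mu_0)^T · S^{-1} · (x̄ - mu_0):
  S^{-1} · (x̄ - mu_0) = (0.9032, -0.129),
  (x̄ - mu_0)^T · [...] = (2)·(0.9032) + (1.2)·(-0.129) = 1.6516.

Step 5 — scale by n: T² = 5 · 1.6516 = 8.2581.

T² ≈ 8.2581


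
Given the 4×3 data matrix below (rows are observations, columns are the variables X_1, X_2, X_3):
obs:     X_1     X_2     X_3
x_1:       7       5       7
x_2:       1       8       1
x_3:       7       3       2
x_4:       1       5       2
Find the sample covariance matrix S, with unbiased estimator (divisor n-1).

Step 1 — column means:
  mean(X_1) = (7 + 1 + 7 + 1) / 4 = 16/4 = 4
  mean(X_2) = (5 + 8 + 3 + 5) / 4 = 21/4 = 5.25
  mean(X_3) = (7 + 1 + 2 + 2) / 4 = 12/4 = 3

Step 2 — sample covariance S[i,j] = (1/(n-1)) · Σ_k (x_{k,i} - mean_i) · (x_{k,j} - mean_j), with n-1 = 3.
  S[X_1,X_1] = ((3)·(3) + (-3)·(-3) + (3)·(3) + (-3)·(-3)) / 3 = 36/3 = 12
  S[X_1,X_2] = ((3)·(-0.25) + (-3)·(2.75) + (3)·(-2.25) + (-3)·(-0.25)) / 3 = -15/3 = -5
  S[X_1,X_3] = ((3)·(4) + (-3)·(-2) + (3)·(-1) + (-3)·(-1)) / 3 = 18/3 = 6
  S[X_2,X_2] = ((-0.25)·(-0.25) + (2.75)·(2.75) + (-2.25)·(-2.25) + (-0.25)·(-0.25)) / 3 = 12.75/3 = 4.25
  S[X_2,X_3] = ((-0.25)·(4) + (2.75)·(-2) + (-2.25)·(-1) + (-0.25)·(-1)) / 3 = -4/3 = -1.3333
  S[X_3,X_3] = ((4)·(4) + (-2)·(-2) + (-1)·(-1) + (-1)·(-1)) / 3 = 22/3 = 7.3333

S is symmetric (S[j,i] = S[i,j]). Assembling:

S = [[12, -5, 6],
 [-5, 4.25, -1.3333],
 [6, -1.3333, 7.3333]]


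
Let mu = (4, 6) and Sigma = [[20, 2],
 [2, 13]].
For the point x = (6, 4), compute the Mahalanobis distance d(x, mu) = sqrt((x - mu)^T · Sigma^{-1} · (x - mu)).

Step 1 — centre the observation: (x - mu) = (2, -2).

Step 2 — invert Sigma. det(Sigma) = 20·13 - (2)² = 256.
  Sigma^{-1} = (1/det) · [[d, -b], [-b, a]] = [[0.0508, -0.0078],
 [-0.0078, 0.0781]].

Step 3 — form the quadratic (x - mu)^T · Sigma^{-1} · (x - mu):
  Sigma^{-1} · (x - mu) = (0.1172, -0.1719).
  (x - mu)^T · [Sigma^{-1} · (x - mu)] = (2)·(0.1172) + (-2)·(-0.1719) = 0.5781.

Step 4 — take square root: d = √(0.5781) ≈ 0.7603.

d(x, mu) = √(0.5781) ≈ 0.7603


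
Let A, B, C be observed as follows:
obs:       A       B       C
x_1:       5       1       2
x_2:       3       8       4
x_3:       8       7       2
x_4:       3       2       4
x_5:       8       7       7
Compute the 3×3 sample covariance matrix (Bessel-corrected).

Step 1 — column means:
  mean(A) = (5 + 3 + 8 + 3 + 8) / 5 = 27/5 = 5.4
  mean(B) = (1 + 8 + 7 + 2 + 7) / 5 = 25/5 = 5
  mean(C) = (2 + 4 + 2 + 4 + 7) / 5 = 19/5 = 3.8

Step 2 — sample covariance S[i,j] = (1/(n-1)) · Σ_k (x_{k,i} - mean_i) · (x_{k,j} - mean_j), with n-1 = 4.
  S[A,A] = ((-0.4)·(-0.4) + (-2.4)·(-2.4) + (2.6)·(2.6) + (-2.4)·(-2.4) + (2.6)·(2.6)) / 4 = 25.2/4 = 6.3
  S[A,B] = ((-0.4)·(-4) + (-2.4)·(3) + (2.6)·(2) + (-2.4)·(-3) + (2.6)·(2)) / 4 = 12/4 = 3
  S[A,C] = ((-0.4)·(-1.8) + (-2.4)·(0.2) + (2.6)·(-1.8) + (-2.4)·(0.2) + (2.6)·(3.2)) / 4 = 3.4/4 = 0.85
  S[B,B] = ((-4)·(-4) + (3)·(3) + (2)·(2) + (-3)·(-3) + (2)·(2)) / 4 = 42/4 = 10.5
  S[B,C] = ((-4)·(-1.8) + (3)·(0.2) + (2)·(-1.8) + (-3)·(0.2) + (2)·(3.2)) / 4 = 10/4 = 2.5
  S[C,C] = ((-1.8)·(-1.8) + (0.2)·(0.2) + (-1.8)·(-1.8) + (0.2)·(0.2) + (3.2)·(3.2)) / 4 = 16.8/4 = 4.2

S is symmetric (S[j,i] = S[i,j]). Assembling:

S = [[6.3, 3, 0.85],
 [3, 10.5, 2.5],
 [0.85, 2.5, 4.2]]


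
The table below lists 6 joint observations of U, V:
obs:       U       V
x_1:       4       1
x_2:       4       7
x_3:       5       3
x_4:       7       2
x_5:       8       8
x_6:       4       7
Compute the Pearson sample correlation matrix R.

Step 1 — column means:
  mean(U) = (4 + 4 + 5 + 7 + 8 + 4) / 6 = 32/6 = 5.3333
  mean(V) = (1 + 7 + 3 + 2 + 8 + 7) / 6 = 28/6 = 4.6667

Step 2 — sample variances and covariances s[i,j] = (1/(n-1)) · Σ_k (x_{k,i} - mean_i) · (x_{k,j} - mean_j), with n-1 = 5:
  s[U,U] = ((-1.3333)·(-1.3333) + (-1.3333)·(-1.3333) + (-0.3333)·(-0.3333) + (1.6667)·(1.6667) + (2.6667)·(2.6667) + (-1.3333)·(-1.3333)) / 5 = 15.3333/5 = 3.0667
  s[U,V] = ((-1.3333)·(-3.6667) + (-1.3333)·(2.3333) + (-0.3333)·(-1.6667) + (1.6667)·(-2.6667) + (2.6667)·(3.3333) + (-1.3333)·(2.3333)) / 5 = 3.6667/5 = 0.7333
  s[V,V] = ((-3.6667)·(-3.6667) + (2.3333)·(2.3333) + (-1.6667)·(-1.6667) + (-2.6667)·(-2.6667) + (3.3333)·(3.3333) + (2.3333)·(2.3333)) / 5 = 45.3333/5 = 9.0667
  Sample standard deviations s_i = √(s[i,i]):
  s(U) = √(3.0667) = 1.7512
  s(V) = √(9.0667) = 3.0111

Step 3 — r_{ij} = s_{ij} / (s_i · s_j):
  r[U,U] = 1 (diagonal).
  r[U,V] = 0.7333 / (1.7512 · 3.0111) = 0.7333 / 5.273 = 0.1391
  r[V,V] = 1 (diagonal).

R is symmetric with unit diagonal. Assembling:

R = [[1, 0.1391],
 [0.1391, 1]]


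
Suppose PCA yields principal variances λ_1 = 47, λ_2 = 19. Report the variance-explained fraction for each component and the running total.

Step 1 — total variance = trace(Sigma) = Σ λ_i = 47 + 19 = 66.

Step 2 — fraction explained by component i = λ_i / Σ λ:
  PC1: 47/66 = 0.7121
  PC2: 19/66 = 0.2879

Step 3 — cumulative fraction after k components = (λ_1 + ... + λ_k) / Σ λ:
  k = 1: 47/66 = 0.7121
  k = 2: (47 + 19)/66 = 66/66 = 1

Summary (fraction, with percent):

explained: PC1 0.7121 (71.21%), PC2 0.2879 (28.79%);  cumulative: 0.7121, 1
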